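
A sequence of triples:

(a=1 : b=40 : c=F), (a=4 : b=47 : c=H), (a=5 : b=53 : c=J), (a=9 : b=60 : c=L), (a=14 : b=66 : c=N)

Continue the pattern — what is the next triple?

(a=23 : b=73 : c=P)

A: 1, 4, 5, 9, 14 → 23 (each term is the sum of the two before it).
B goes 40, 47, 53, 60, 66 → 73 (alternating steps +7, +6, +7, +6, …).
C: F, H, J, L, N → P (letters move forward 2 places in the alphabet).
So the next triple is (a=23 : b=73 : c=P).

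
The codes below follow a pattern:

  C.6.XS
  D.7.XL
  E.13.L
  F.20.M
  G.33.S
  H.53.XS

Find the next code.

Letter goes C, D, E, F, G, H → I (letters move forward 1 place in the alphabet).
Second component: 6, 7, 13, 20, 33, 53 → 86 (each term is the sum of the two before it).
For the size, repeats XS → XL → L → M → S: XS, XL, L, M, S, XS → XL.
So the next code is I.86.XL.

I.86.XL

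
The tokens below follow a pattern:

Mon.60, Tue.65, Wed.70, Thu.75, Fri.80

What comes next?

Sat.85

Day: Mon, Tue, Wed, Thu, Fri → Sat (runs through the weekdays Mon→Sun).
Second component: 60, 65, 70, 75, 80 → 85 (+5 each step).
Combining the parts gives Sat.85.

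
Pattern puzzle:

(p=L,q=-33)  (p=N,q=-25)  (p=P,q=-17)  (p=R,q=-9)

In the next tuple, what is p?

T

P goes L, N, P, R → T (letters move forward 2 places in the alphabet).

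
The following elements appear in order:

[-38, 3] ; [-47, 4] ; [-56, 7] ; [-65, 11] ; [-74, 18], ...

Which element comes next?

[-83, 29]

First part: −9 each step, so -38, -47, -56, -65, -74 → -83.
For the second part, each term is the sum of the two before it: 3, 4, 7, 11, 18 → 29.
So the next element is [-83, 29].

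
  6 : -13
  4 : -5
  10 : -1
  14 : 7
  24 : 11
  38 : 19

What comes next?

First entry — each term is the sum of the two before it: 6, 4, 10, 14, 24, 38 → 62.
Second entry goes -13, -5, -1, 7, 11, 19 → 23 (alternating steps +8, +4, +8, +4, …).
Combining the parts gives 62 : 23.

62 : 23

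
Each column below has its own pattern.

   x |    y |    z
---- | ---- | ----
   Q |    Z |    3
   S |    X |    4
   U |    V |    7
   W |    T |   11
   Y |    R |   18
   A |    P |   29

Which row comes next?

Column x — letters move forward 2 places in the alphabet, wrapping Z→A: Q, S, U, W, Y, A → C.
Column y goes Z, X, V, T, R, P → N (letters move back 2 places in the alphabet).
For the column z, each term is the sum of the two before it: 3, 4, 7, 11, 18, 29 → 47.
Putting it together: C  N  47.

C  N  47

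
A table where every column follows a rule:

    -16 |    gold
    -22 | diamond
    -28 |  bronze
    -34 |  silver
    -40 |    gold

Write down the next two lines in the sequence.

-46  diamond; -52  bronze

First component: -16, -22, -28, -34, -40 → -46 → -52 (−6 each step).
Rank: repeats gold → diamond → bronze → silver, so gold, diamond, bronze, silver, gold → diamond → bronze.
Putting the parts together: -46  diamond and then -52  bronze.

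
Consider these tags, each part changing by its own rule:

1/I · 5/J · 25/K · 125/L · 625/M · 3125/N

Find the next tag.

15625/O

First component: ×5 each step, so 1, 5, 25, 125, 625, 3125 → 15625.
Letter: letters move forward 1 place in the alphabet, so I, J, K, L, M, N → O.
Combining the parts gives 15625/O.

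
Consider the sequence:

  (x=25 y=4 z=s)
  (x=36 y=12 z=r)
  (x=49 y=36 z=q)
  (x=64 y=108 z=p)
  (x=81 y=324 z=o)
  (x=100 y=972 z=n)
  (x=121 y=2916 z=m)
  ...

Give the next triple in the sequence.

For the x, perfect squares: 5², 6², 7², …: 25, 36, 49, 64, 81, 100, 121 → 144.
Y goes 4, 12, 36, 108, 324, 972, 2916 → 8748 (×3 each step).
Z: s, r, q, p, o, n, m → l (letters move back 1 place in the alphabet).
Putting it together: (x=144 y=8748 z=l).

(x=144 y=8748 z=l)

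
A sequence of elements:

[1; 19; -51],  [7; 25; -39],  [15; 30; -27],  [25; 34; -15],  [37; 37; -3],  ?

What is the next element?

[51; 39; 9]

For the first slot, differences are 6, 8, 10, … (increasing by 2 each time): 1, 7, 15, 25, 37 → 51.
Second slot goes 19, 25, 30, 34, 37 → 39 (differences are 6, 5, 4, … (decreasing by 1 each time)).
Third slot goes -51, -39, -27, -15, -3 → 9 (+12 each step).
So the next element is [51; 39; 9].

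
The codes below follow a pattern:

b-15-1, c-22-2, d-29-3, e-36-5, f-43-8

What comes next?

g-50-13

Letter: b, c, d, e, f → g (letters move forward 1 place in the alphabet).
Second component: +7 each step; 15, 22, 29, 36, 43 → 50.
Third component: each term is the sum of the two before it, so 1, 2, 3, 5, 8 → 13.
So the next code is g-50-13.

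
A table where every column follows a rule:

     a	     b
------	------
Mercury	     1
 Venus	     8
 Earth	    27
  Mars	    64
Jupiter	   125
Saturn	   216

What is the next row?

Column a — runs through the planets Mercury→Neptune: Mercury, Venus, Earth, Mars, Jupiter, Saturn → Uranus.
Column b: perfect cubes: 1³, 2³, 3³, …; 1, 8, 27, 64, 125, 216 → 343.
Putting it together: Uranus  343.

Uranus  343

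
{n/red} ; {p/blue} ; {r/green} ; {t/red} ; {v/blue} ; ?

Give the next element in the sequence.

Letter: n, p, r, t, v → x (letters move forward 2 places in the alphabet).
Colour: repeats red → blue → green, so red, blue, green, red, blue → green.
So the next element is {x/green}.

{x/green}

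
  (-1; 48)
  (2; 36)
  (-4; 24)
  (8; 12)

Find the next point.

(-16; 0)

First coordinate: ×(-2) each step; -1, 2, -4, 8 → -16.
Second coordinate — −12 each step: 48, 36, 24, 12 → 0.
Combining the parts gives (-16; 0).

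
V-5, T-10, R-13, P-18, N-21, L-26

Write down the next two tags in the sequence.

Letter — letters move back 2 places in the alphabet: V, T, R, P, N, L → J → H.
Second component goes 5, 10, 13, 18, 21, 26 → 29 → 34 (alternating steps +5, +3, +5, +3, …).
Putting the parts together: J-29 and then H-34.

J-29 then H-34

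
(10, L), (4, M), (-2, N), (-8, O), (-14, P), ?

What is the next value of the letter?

Q

First part — −6 each step: 10, 4, -2, -8, -14 → -20.
Letter: letters move forward 1 place in the alphabet, so L, M, N, O, P → Q.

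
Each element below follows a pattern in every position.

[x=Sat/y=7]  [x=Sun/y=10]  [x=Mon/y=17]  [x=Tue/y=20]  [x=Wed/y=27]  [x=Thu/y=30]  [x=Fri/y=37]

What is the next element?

[x=Sat/y=40]

X — runs through the weekdays Mon→Sun: Sat, Sun, Mon, Tue, Wed, Thu, Fri → Sat.
Y goes 7, 10, 17, 20, 27, 30, 37 → 40 (alternating steps +3, +7, +3, +7, …).
So the next element is [x=Sat/y=40].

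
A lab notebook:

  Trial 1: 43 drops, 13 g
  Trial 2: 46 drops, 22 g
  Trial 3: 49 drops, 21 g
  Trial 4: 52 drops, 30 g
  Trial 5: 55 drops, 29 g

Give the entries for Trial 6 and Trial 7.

58 drops, 38 g; 61 drops, 37 g

Drops — +3 each step: 43, 46, 49, 52, 55 → 58 → 61.
G goes 13, 22, 21, 30, 29 → 38 → 37 (alternating steps +9, −1, +9, −1, …).
Putting the parts together: 58 drops, 38 g and then 61 drops, 37 g.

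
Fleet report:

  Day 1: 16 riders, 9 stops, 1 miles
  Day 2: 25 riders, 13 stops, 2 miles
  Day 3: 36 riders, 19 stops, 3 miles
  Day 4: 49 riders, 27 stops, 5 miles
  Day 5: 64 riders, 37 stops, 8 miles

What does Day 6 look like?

81 riders, 49 stops, 13 miles

Riders: perfect squares: 4², 5², 6², …; 16, 25, 36, 49, 64 → 81.
Stops: differences are 4, 6, 8, … (increasing by 2 each time); 9, 13, 19, 27, 37 → 49.
Miles goes 1, 2, 3, 5, 8 → 13 (each term is the sum of the two before it).
Combining the parts gives 81 riders, 49 stops, 13 miles.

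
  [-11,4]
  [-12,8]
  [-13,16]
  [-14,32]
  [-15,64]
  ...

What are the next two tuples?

First coordinate — −1 each step: -11, -12, -13, -14, -15 → -16 → -17.
Second coordinate: ×2 each step; 4, 8, 16, 32, 64 → 128 → 256.
So the next two tuples are [-16,128] and [-17,256].

[-16,128], [-17,256]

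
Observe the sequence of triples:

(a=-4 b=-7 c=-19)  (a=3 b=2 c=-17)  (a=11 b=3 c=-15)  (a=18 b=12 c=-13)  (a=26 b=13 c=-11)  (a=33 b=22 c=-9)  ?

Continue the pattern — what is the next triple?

A: alternating steps +7, +8, +7, +8, …, so -4, 3, 11, 18, 26, 33 → 41.
B — alternating steps +9, +1, +9, +1, …: -7, 2, 3, 12, 13, 22 → 23.
C — +2 each step: -19, -17, -15, -13, -11, -9 → -7.
Putting it together: (a=41 b=23 c=-7).

(a=41 b=23 c=-7)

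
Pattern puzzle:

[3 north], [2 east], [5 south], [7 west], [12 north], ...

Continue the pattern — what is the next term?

For the first coordinate, each term is the sum of the two before it: 3, 2, 5, 7, 12 → 19.
Direction goes north, east, south, west, north → east (repeats north → east → south → west).
So the next term is [19 east].

[19 east]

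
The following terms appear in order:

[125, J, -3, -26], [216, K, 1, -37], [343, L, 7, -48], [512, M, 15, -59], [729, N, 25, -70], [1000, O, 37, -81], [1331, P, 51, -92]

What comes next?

[1728, Q, 67, -103]

First coordinate goes 125, 216, 343, 512, 729, 1000, 1331 → 1728 (perfect cubes: 5³, 6³, 7³, …).
For the letter, letters move forward 1 place in the alphabet: J, K, L, M, N, O, P → Q.
Third coordinate: differences are 4, 6, 8, … (increasing by 2 each time); -3, 1, 7, 15, 25, 37, 51 → 67.
For the fourth coordinate, −11 each step: -26, -37, -48, -59, -70, -81, -92 → -103.
So the next term is [1728, Q, 67, -103].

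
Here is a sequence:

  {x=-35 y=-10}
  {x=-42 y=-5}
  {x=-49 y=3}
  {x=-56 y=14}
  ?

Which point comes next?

{x=-63 y=28}

X goes -35, -42, -49, -56 → -63 (−7 each step).
Y: differences are 5, 8, 11, … (increasing by 3 each time); -10, -5, 3, 14 → 28.
So the next point is {x=-63 y=28}.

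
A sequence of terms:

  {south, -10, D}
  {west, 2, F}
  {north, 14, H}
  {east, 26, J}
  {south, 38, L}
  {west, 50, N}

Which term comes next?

{north, 62, P}

Direction: repeats south → west → north → east; south, west, north, east, south, west → north.
Second slot: -10, 2, 14, 26, 38, 50 → 62 (+12 each step).
For the letter, letters move forward 2 places in the alphabet: D, F, H, J, L, N → P.
Putting it together: {north, 62, P}.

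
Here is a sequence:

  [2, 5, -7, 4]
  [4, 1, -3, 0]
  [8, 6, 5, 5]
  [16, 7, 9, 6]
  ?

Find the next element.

First value — ×2 each step: 2, 4, 8, 16 → 32.
Second value — each term is the sum of the two before it: 5, 1, 6, 7 → 13.
Third value: alternating steps +4, +8, +4, +8, …, so -7, -3, 5, 9 → 17.
Fourth value: 4, 0, 5, 6 → 12 (always 1 less than the second value).
Putting it together: [32, 13, 17, 12].

[32, 13, 17, 12]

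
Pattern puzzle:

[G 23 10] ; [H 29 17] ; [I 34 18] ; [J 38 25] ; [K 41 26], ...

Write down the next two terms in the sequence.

Letter goes G, H, I, J, K → L → M (letters move forward 1 place in the alphabet).
Second value: 23, 29, 34, 38, 41 → 43 → 44 (differences are 6, 5, 4, … (decreasing by 1 each time)).
Third value goes 10, 17, 18, 25, 26 → 33 → 34 (alternating steps +7, +1, +7, +1, …).
So the next two terms are [L 43 33] and [M 44 34].

[L 43 33], [M 44 34]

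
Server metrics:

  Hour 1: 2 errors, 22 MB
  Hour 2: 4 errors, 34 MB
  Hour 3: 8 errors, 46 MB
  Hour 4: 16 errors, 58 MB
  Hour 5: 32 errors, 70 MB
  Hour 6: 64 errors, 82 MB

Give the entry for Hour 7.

128 errors, 94 MB

Errors: ×2 each step; 2, 4, 8, 16, 32, 64 → 128.
MB: 22, 34, 46, 58, 70, 82 → 94 (+12 each step).
Combining the parts gives 128 errors, 94 MB.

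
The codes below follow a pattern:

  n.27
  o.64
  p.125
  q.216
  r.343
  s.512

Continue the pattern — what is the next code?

For the letter, letters move forward 1 place in the alphabet: n, o, p, q, r, s → t.
Second component — perfect cubes: 3³, 4³, 5³, …: 27, 64, 125, 216, 343, 512 → 729.
Putting it together: t.729.

t.729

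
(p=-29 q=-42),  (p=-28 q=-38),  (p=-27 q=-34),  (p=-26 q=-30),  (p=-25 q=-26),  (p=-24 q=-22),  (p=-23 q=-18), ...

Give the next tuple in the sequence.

P goes -29, -28, -27, -26, -25, -24, -23 → -22 (+1 each step).
Q — +4 each step: -42, -38, -34, -30, -26, -22, -18 → -14.
Putting it together: (p=-22 q=-14).

(p=-22 q=-14)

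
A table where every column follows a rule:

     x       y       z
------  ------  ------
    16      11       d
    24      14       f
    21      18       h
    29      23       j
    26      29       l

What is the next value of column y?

36

For the column y, differences are 3, 4, 5, … (increasing by 1 each time): 11, 14, 18, 23, 29 → 36.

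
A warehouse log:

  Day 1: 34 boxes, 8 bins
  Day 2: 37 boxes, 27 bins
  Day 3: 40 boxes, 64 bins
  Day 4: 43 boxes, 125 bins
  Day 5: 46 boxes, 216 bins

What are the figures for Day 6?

49 boxes, 343 bins

Boxes goes 34, 37, 40, 43, 46 → 49 (+3 each step).
Bins — perfect cubes: 2³, 3³, 4³, …: 8, 27, 64, 125, 216 → 343.
Combining the parts gives 49 boxes, 343 bins.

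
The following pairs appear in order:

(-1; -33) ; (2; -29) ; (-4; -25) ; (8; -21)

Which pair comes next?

(-16; -17)

First part: ×(-2) each step, so -1, 2, -4, 8 → -16.
Second part — +4 each step: -33, -29, -25, -21 → -17.
Putting it together: (-16; -17).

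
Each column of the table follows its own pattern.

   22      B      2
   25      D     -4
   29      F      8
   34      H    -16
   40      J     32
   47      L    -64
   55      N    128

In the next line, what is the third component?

-256

Third component: ×(-2) each step; 2, -4, 8, -16, 32, -64, 128 → -256.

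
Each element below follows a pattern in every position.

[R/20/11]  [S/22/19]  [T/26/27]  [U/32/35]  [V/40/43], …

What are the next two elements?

Letter — letters move forward 1 place in the alphabet: R, S, T, U, V → W → X.
Second slot: 20, 22, 26, 32, 40 → 50 → 62 (differences are 2, 4, 6, … (increasing by 2 each time)).
Third slot: +8 each step; 11, 19, 27, 35, 43 → 51 → 59.
So the next two elements are [W/50/51] and [X/62/59].

[W/50/51], [X/62/59]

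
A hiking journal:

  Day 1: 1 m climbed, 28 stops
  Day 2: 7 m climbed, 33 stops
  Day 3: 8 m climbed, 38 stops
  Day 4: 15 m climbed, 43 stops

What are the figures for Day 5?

M climbed goes 1, 7, 8, 15 → 23 (each term is the sum of the two before it).
Stops: +5 each step; 28, 33, 38, 43 → 48.
So the next line is 23 m climbed, 48 stops.

23 m climbed, 48 stops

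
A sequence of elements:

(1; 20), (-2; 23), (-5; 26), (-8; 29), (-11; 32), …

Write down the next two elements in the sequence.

First component: −3 each step, so 1, -2, -5, -8, -11 → -14 → -17.
Second component — together with the first component always sums to 21: 20, 23, 26, 29, 32 → 35 → 38.
So the next two elements are (-14; 35) and (-17; 38).

(-14; 35), (-17; 38)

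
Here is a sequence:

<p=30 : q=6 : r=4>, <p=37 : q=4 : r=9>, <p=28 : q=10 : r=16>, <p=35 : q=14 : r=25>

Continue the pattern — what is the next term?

<p=26 : q=24 : r=36>

P goes 30, 37, 28, 35 → 26 (alternating steps +7, −9, +7, −9, …).
Q: each term is the sum of the two before it; 6, 4, 10, 14 → 24.
R: perfect squares: 2², 3², 4², …; 4, 9, 16, 25 → 36.
Combining the parts gives <p=26 : q=24 : r=36>.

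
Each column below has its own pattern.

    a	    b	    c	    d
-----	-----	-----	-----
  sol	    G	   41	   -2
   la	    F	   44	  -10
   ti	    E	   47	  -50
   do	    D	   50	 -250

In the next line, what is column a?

re

Column a goes sol, la, ti, do → re (runs through the solfège scale do→ti).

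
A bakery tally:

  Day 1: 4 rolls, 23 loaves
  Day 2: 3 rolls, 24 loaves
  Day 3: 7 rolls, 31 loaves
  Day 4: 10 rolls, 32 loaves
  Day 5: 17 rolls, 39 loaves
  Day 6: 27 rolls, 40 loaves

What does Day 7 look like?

Rolls — each term is the sum of the two before it: 4, 3, 7, 10, 17, 27 → 44.
Loaves — alternating steps +1, +7, +1, +7, …: 23, 24, 31, 32, 39, 40 → 47.
So the next line is 44 rolls, 47 loaves.

44 rolls, 47 loaves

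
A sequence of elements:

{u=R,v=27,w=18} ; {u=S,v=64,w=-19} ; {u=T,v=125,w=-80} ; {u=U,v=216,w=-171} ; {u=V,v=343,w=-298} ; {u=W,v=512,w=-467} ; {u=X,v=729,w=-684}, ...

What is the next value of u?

Y

U: R, S, T, U, V, W, X → Y (letters move forward 1 place in the alphabet).
V: perfect cubes: 3³, 4³, 5³, …; 27, 64, 125, 216, 343, 512, 729 → 1000.
W: together with the v always sums to 45, so 18, -19, -80, -171, -298, -467, -684 → -955.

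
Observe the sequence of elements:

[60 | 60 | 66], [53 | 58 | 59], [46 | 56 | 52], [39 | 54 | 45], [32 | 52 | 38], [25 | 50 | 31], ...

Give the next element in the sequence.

First value: −7 each step; 60, 53, 46, 39, 32, 25 → 18.
Second value: 60, 58, 56, 54, 52, 50 → 48 (−2 each step).
Third value: always 6 more than the first value; 66, 59, 52, 45, 38, 31 → 24.
So the next element is [18 | 48 | 24].

[18 | 48 | 24]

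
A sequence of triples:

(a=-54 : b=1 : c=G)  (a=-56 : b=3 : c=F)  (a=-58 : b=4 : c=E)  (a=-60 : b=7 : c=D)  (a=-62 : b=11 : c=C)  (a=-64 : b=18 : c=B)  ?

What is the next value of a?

For the a, −2 each step: -54, -56, -58, -60, -62, -64 → -66.

-66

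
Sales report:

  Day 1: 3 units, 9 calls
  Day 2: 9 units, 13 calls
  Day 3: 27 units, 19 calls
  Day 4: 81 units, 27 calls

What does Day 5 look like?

243 units, 37 calls

Units: ×3 each step; 3, 9, 27, 81 → 243.
Calls — differences are 4, 6, 8, … (increasing by 2 each time): 9, 13, 19, 27 → 37.
Putting it together: 243 units, 37 calls.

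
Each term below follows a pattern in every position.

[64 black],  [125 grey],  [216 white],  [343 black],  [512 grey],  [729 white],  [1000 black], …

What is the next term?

[1331 grey]

First value — perfect cubes: 4³, 5³, 6³, …: 64, 125, 216, 343, 512, 729, 1000 → 1331.
Shade goes black, grey, white, black, grey, white, black → grey (repeats black → grey → white).
Combining the parts gives [1331 grey].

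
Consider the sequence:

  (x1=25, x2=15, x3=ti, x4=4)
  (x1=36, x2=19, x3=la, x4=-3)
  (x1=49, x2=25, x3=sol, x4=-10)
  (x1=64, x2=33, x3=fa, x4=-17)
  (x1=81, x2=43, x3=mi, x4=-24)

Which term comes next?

X1: 25, 36, 49, 64, 81 → 100 (perfect squares: 5², 6², 7², …).
X2 goes 15, 19, 25, 33, 43 → 55 (differences are 4, 6, 8, … (increasing by 2 each time)).
X3 goes ti, la, sol, fa, mi → re (runs backward through the solfège scale do→ti).
X4: −7 each step; 4, -3, -10, -17, -24 → -31.
Putting it together: (x1=100, x2=55, x3=re, x4=-31).

(x1=100, x2=55, x3=re, x4=-31)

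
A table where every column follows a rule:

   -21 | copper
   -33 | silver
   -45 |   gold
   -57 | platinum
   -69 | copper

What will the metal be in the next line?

For the metal, repeats copper → silver → gold → platinum: copper, silver, gold, platinum, copper → silver.

silver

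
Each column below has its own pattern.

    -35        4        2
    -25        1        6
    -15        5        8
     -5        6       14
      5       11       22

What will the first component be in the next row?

For the first component, +10 each step: -35, -25, -15, -5, 5 → 15.

15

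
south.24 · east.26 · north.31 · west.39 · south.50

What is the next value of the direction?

east

For the direction, repeats south → east → north → west: south, east, north, west, south → east.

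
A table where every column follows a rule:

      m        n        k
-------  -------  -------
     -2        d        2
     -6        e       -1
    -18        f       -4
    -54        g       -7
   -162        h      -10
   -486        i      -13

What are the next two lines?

Column m: -2, -6, -18, -54, -162, -486 → -1458 → -4374 (×3 each step).
Column n: d, e, f, g, h, i → j → k (letters move forward 1 place in the alphabet).
Column k — −3 each step: 2, -1, -4, -7, -10, -13 → -16 → -19.
Putting the parts together: -1458  j  -16 and then -4374  k  -19.

-1458  j  -16; -4374  k  -19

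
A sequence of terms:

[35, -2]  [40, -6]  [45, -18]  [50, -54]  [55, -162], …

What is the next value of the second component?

Second component — ×3 each step: -2, -6, -18, -54, -162 → -486.

-486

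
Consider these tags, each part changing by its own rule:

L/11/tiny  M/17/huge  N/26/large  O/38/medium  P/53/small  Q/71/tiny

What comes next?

R/92/huge

Letter: letters move forward 1 place in the alphabet; L, M, N, O, P, Q → R.
Second component goes 11, 17, 26, 38, 53, 71 → 92 (differences are 6, 9, 12, … (increasing by 3 each time)).
Size: repeats tiny → huge → large → medium → small; tiny, huge, large, medium, small, tiny → huge.
So the next tag is R/92/huge.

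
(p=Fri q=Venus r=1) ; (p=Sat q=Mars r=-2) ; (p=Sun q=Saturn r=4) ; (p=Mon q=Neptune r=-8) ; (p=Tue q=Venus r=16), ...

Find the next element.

(p=Wed q=Mars r=-32)

P goes Fri, Sat, Sun, Mon, Tue → Wed (runs through the weekdays Mon→Sun).
Q — repeats Venus → Mars → Saturn → Neptune: Venus, Mars, Saturn, Neptune, Venus → Mars.
R: ×(-2) each step, so 1, -2, 4, -8, 16 → -32.
Combining the parts gives (p=Wed q=Mars r=-32).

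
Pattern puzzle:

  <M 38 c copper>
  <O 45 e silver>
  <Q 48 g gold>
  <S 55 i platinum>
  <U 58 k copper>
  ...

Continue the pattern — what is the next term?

First letter: letters move forward 2 places in the alphabet; M, O, Q, S, U → W.
Second slot — alternating steps +7, +3, +7, +3, …: 38, 45, 48, 55, 58 → 65.
Second letter — letters move forward 2 places in the alphabet: c, e, g, i, k → m.
Metal goes copper, silver, gold, platinum, copper → silver (repeats copper → silver → gold → platinum).
Combining the parts gives <W 65 m silver>.

<W 65 m silver>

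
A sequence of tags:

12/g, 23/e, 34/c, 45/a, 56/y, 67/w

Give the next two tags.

First component goes 12, 23, 34, 45, 56, 67 → 78 → 89 (+11 each step).
For the letter, letters move back 2 places in the alphabet, wrapping A→Z: g, e, c, a, y, w → u → s.
Putting the parts together: 78/u and then 89/s.

78/u then 89/s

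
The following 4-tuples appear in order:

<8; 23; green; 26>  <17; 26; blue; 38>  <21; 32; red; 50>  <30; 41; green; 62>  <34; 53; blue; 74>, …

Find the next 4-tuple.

<43; 68; red; 86>

First value — alternating steps +9, +4, +9, +4, …: 8, 17, 21, 30, 34 → 43.
Second value: differences are 3, 6, 9, … (increasing by 3 each time); 23, 26, 32, 41, 53 → 68.
Colour — repeats green → blue → red: green, blue, red, green, blue → red.
Fourth value goes 26, 38, 50, 62, 74 → 86 (+12 each step).
So the next 4-tuple is <43; 68; red; 86>.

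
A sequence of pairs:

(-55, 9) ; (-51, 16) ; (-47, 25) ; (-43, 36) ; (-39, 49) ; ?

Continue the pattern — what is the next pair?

(-35, 64)

First component: +4 each step; -55, -51, -47, -43, -39 → -35.
Second component goes 9, 16, 25, 36, 49 → 64 (perfect squares: 3², 4², 5², …).
Putting it together: (-35, 64).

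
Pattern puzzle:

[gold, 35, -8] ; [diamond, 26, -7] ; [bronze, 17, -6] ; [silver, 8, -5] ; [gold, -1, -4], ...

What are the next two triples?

Rank: gold, diamond, bronze, silver, gold → diamond → bronze (repeats gold → diamond → bronze → silver).
Second entry: −9 each step, so 35, 26, 17, 8, -1 → -10 → -19.
Third entry: -8, -7, -6, -5, -4 → -3 → -2 (+1 each step).
Putting the parts together: [diamond, -10, -3] and then [bronze, -19, -2].

[diamond, -10, -3], [bronze, -19, -2]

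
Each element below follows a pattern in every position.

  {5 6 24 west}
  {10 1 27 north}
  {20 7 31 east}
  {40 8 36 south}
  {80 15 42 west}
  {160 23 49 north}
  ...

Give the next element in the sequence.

{320 38 57 east}

First entry: ×2 each step; 5, 10, 20, 40, 80, 160 → 320.
For the second entry, each term is the sum of the two before it: 6, 1, 7, 8, 15, 23 → 38.
Third entry goes 24, 27, 31, 36, 42, 49 → 57 (differences are 3, 4, 5, … (increasing by 1 each time)).
Direction goes west, north, east, south, west, north → east (repeats west → north → east → south).
So the next element is {320 38 57 east}.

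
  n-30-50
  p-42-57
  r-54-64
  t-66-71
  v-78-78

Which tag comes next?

x-90-85

Letter goes n, p, r, t, v → x (letters move forward 2 places in the alphabet).
For the second component, +12 each step: 30, 42, 54, 66, 78 → 90.
Third component: 50, 57, 64, 71, 78 → 85 (+7 each step).
Combining the parts gives x-90-85.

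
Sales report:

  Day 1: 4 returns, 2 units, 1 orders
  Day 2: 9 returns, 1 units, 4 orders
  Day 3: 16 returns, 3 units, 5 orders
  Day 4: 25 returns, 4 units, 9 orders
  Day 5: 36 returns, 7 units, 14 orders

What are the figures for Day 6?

Returns — perfect squares: 2², 3², 4², …: 4, 9, 16, 25, 36 → 49.
Units: 2, 1, 3, 4, 7 → 11 (each term is the sum of the two before it).
Orders: each term is the sum of the two before it; 1, 4, 5, 9, 14 → 23.
So the next line is 49 returns, 11 units, 23 orders.

49 returns, 11 units, 23 orders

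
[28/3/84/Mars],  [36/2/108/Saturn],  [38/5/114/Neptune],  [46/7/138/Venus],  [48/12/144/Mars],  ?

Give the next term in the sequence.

[56/19/168/Saturn]

First coordinate: 28, 36, 38, 46, 48 → 56 (alternating steps +8, +2, +8, +2, …).
For the second coordinate, each term is the sum of the two before it: 3, 2, 5, 7, 12 → 19.
Third coordinate — always 3 × the first coordinate: 84, 108, 114, 138, 144 → 168.
Planet: Mars, Saturn, Neptune, Venus, Mars → Saturn (repeats Mars → Saturn → Neptune → Venus).
Combining the parts gives [56/19/168/Saturn].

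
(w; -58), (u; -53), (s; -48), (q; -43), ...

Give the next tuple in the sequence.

(o; -38)

Letter: letters move back 2 places in the alphabet, so w, u, s, q → o.
Second value: +5 each step; -58, -53, -48, -43 → -38.
Putting it together: (o; -38).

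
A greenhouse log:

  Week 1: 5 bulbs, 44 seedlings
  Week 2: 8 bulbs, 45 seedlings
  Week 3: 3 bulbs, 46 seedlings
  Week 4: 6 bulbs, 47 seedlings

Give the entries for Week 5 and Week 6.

1 bulbs, 48 seedlings; 4 bulbs, 49 seedlings

Bulbs: alternating steps +3, −5, +3, −5, …, so 5, 8, 3, 6 → 1 → 4.
Seedlings: 44, 45, 46, 47 → 48 → 49 (+1 each step).
So the next two records are 1 bulbs, 48 seedlings and 4 bulbs, 49 seedlings.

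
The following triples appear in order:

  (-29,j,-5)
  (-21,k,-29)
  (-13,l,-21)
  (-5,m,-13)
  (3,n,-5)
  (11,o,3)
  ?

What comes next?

First component — +8 each step: -29, -21, -13, -5, 3, 11 → 19.
Letter — letters move forward 1 place in the alphabet: j, k, l, m, n, o → p.
Third component goes -5, -29, -21, -13, -5, 3 → 11 (always the previous value of the first component).
Combining the parts gives (19,p,11).

(19,p,11)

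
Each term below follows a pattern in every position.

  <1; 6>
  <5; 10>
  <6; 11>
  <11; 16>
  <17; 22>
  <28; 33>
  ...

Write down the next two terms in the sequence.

First coordinate: each term is the sum of the two before it; 1, 5, 6, 11, 17, 28 → 45 → 73.
Second coordinate: always 5 more than the first coordinate; 6, 10, 11, 16, 22, 33 → 50 → 78.
Putting the parts together: <45; 50> and then <73; 78>.

<45; 50>, <73; 78>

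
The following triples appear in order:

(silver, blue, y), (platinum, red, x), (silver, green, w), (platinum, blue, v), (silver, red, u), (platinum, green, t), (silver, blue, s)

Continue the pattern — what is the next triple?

Metal: alternates silver ↔ platinum; silver, platinum, silver, platinum, silver, platinum, silver → platinum.
Colour — repeats blue → red → green: blue, red, green, blue, red, green, blue → red.
Letter goes y, x, w, v, u, t, s → r (letters move back 1 place in the alphabet).
Putting it together: (platinum, red, r).

(platinum, red, r)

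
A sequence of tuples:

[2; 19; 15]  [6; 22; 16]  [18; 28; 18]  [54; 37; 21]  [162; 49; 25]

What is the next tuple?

For the first value, ×3 each step: 2, 6, 18, 54, 162 → 486.
Second value: differences are 3, 6, 9, … (increasing by 3 each time); 19, 22, 28, 37, 49 → 64.
Third value: 15, 16, 18, 21, 25 → 30 (differences are 1, 2, 3, … (increasing by 1 each time)).
So the next tuple is [486; 64; 30].

[486; 64; 30]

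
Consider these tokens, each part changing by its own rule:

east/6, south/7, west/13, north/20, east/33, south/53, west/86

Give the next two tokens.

north/139 then east/225

Direction: east, south, west, north, east, south, west → north → east (repeats east → south → west → north).
Second component — each term is the sum of the two before it: 6, 7, 13, 20, 33, 53, 86 → 139 → 225.
Putting the parts together: north/139 and then east/225.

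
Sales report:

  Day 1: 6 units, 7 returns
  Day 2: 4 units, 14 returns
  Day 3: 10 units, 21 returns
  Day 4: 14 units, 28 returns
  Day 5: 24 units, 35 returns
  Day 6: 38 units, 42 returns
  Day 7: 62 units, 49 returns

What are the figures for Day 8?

100 units, 56 returns

Units: each term is the sum of the two before it; 6, 4, 10, 14, 24, 38, 62 → 100.
Returns: +7 each step; 7, 14, 21, 28, 35, 42, 49 → 56.
Combining the parts gives 100 units, 56 returns.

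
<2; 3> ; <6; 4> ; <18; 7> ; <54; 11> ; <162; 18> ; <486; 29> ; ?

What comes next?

First component — ×3 each step: 2, 6, 18, 54, 162, 486 → 1458.
For the second component, each term is the sum of the two before it: 3, 4, 7, 11, 18, 29 → 47.
Combining the parts gives <1458; 47>.

<1458; 47>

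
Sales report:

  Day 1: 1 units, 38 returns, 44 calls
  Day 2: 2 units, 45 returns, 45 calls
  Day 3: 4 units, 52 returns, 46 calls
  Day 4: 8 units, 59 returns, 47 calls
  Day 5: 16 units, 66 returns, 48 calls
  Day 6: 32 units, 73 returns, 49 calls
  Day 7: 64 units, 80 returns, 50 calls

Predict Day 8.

Units goes 1, 2, 4, 8, 16, 32, 64 → 128 (×2 each step).
For the returns, +7 each step: 38, 45, 52, 59, 66, 73, 80 → 87.
Calls — +1 each step: 44, 45, 46, 47, 48, 49, 50 → 51.
Combining the parts gives 128 units, 87 returns, 51 calls.

128 units, 87 returns, 51 calls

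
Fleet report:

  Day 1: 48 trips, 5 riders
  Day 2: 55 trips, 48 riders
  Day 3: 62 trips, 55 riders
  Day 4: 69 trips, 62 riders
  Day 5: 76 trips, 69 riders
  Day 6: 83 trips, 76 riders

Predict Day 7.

90 trips, 83 riders

Trips: 48, 55, 62, 69, 76, 83 → 90 (+7 each step).
Riders: 5, 48, 55, 62, 69, 76 → 83 (always the previous value of the trips).
Putting it together: 90 trips, 83 riders.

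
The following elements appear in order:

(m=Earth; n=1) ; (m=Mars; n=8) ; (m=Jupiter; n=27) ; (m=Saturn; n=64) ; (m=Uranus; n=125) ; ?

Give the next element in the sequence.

M: Earth, Mars, Jupiter, Saturn, Uranus → Neptune (runs through the planets Mercury→Neptune).
N — perfect cubes: 1³, 2³, 3³, …: 1, 8, 27, 64, 125 → 216.
Combining the parts gives (m=Neptune; n=216).

(m=Neptune; n=216)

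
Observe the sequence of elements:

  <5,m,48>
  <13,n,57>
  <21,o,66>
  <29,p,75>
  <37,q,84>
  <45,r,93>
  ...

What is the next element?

First coordinate: +8 each step, so 5, 13, 21, 29, 37, 45 → 53.
For the letter, letters move forward 1 place in the alphabet: m, n, o, p, q, r → s.
Third coordinate: 48, 57, 66, 75, 84, 93 → 102 (+9 each step).
Putting it together: <53,s,102>.

<53,s,102>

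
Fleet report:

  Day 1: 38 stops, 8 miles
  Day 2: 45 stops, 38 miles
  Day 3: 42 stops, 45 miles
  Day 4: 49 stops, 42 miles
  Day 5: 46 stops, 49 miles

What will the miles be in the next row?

For the stops, alternating steps +7, −3, +7, −3, …: 38, 45, 42, 49, 46 → 53.
For the miles, always the previous value of the stops: 8, 38, 45, 42, 49 → 46.

46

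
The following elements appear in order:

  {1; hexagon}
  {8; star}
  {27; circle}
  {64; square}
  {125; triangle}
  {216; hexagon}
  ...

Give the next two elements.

First slot — perfect cubes: 1³, 2³, 3³, …: 1, 8, 27, 64, 125, 216 → 343 → 512.
Shape goes hexagon, star, circle, square, triangle, hexagon → star → circle (repeats hexagon → star → circle → square → triangle).
So the next two elements are {343; star} and {512; circle}.

{343; star}, {512; circle}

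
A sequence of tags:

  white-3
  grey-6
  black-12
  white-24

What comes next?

grey-48

Shade — repeats white → grey → black: white, grey, black, white → grey.
Second component goes 3, 6, 12, 24 → 48 (×2 each step).
So the next tag is grey-48.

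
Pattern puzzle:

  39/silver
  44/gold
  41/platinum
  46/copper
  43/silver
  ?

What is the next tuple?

48/gold

For the first value, alternating steps +5, −3, +5, −3, …: 39, 44, 41, 46, 43 → 48.
Metal goes silver, gold, platinum, copper, silver → gold (repeats silver → gold → platinum → copper).
So the next tuple is 48/gold.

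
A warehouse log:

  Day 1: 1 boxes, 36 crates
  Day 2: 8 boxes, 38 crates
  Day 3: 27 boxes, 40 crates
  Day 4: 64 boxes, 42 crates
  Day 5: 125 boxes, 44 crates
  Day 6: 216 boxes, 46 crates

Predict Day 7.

343 boxes, 48 crates

Boxes goes 1, 8, 27, 64, 125, 216 → 343 (perfect cubes: 1³, 2³, 3³, …).
Crates goes 36, 38, 40, 42, 44, 46 → 48 (+2 each step).
So the next record is 343 boxes, 48 crates.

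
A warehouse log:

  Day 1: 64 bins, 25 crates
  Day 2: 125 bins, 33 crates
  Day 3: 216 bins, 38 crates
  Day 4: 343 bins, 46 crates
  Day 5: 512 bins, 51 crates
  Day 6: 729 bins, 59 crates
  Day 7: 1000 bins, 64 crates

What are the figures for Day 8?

1331 bins, 72 crates

Bins goes 64, 125, 216, 343, 512, 729, 1000 → 1331 (perfect cubes: 4³, 5³, 6³, …).
Crates — alternating steps +8, +5, +8, +5, …: 25, 33, 38, 46, 51, 59, 64 → 72.
Putting it together: 1331 bins, 72 crates.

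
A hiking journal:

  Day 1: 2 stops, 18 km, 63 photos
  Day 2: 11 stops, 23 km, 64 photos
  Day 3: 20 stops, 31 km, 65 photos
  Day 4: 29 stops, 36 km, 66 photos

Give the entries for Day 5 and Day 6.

Stops: +9 each step; 2, 11, 20, 29 → 38 → 47.
Km goes 18, 23, 31, 36 → 44 → 49 (alternating steps +5, +8, +5, +8, …).
For the photos, +1 each step: 63, 64, 65, 66 → 67 → 68.
So the next two records are 38 stops, 44 km, 67 photos and 47 stops, 49 km, 68 photos.

38 stops, 44 km, 67 photos; 47 stops, 49 km, 68 photos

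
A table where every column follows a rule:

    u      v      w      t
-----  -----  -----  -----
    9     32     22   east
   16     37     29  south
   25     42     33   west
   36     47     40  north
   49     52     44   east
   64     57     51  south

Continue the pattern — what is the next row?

Column u — perfect squares: 3², 4², 5², …: 9, 16, 25, 36, 49, 64 → 81.
Column v: 32, 37, 42, 47, 52, 57 → 62 (+5 each step).
Column w — alternating steps +7, +4, +7, +4, …: 22, 29, 33, 40, 44, 51 → 55.
For the column t, repeats east → south → west → north: east, south, west, north, east, south → west.
So the next row is 81  62  55  west.

81  62  55  west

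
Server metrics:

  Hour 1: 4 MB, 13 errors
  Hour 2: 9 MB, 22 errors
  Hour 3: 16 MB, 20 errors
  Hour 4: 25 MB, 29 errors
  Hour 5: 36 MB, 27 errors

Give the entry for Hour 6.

49 MB, 36 errors

MB: 4, 9, 16, 25, 36 → 49 (perfect squares: 2², 3², 4², …).
Errors: alternating steps +9, −2, +9, −2, …; 13, 22, 20, 29, 27 → 36.
Putting it together: 49 MB, 36 errors.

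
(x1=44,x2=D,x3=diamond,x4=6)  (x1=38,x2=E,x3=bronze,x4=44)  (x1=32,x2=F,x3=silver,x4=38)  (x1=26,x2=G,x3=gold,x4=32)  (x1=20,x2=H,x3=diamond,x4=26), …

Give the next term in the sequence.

X1: 44, 38, 32, 26, 20 → 14 (−6 each step).
X2 goes D, E, F, G, H → I (letters move forward 1 place in the alphabet).
For the x3, repeats diamond → bronze → silver → gold: diamond, bronze, silver, gold, diamond → bronze.
X4: 6, 44, 38, 32, 26 → 20 (always the previous value of the x1).
So the next term is (x1=14,x2=I,x3=bronze,x4=20).

(x1=14,x2=I,x3=bronze,x4=20)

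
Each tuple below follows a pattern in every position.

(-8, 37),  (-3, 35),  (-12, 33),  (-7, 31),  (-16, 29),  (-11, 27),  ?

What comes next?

(-20, 25)

For the first entry, alternating steps +5, −9, +5, −9, …: -8, -3, -12, -7, -16, -11 → -20.
Second entry: 37, 35, 33, 31, 29, 27 → 25 (−2 each step).
Putting it together: (-20, 25).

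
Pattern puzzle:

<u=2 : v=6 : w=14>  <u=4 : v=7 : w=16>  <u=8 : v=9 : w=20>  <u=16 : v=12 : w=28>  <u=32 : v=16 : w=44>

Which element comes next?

U — ×2 each step: 2, 4, 8, 16, 32 → 64.
V: differences are 1, 2, 3, … (increasing by 1 each time), so 6, 7, 9, 12, 16 → 21.
W: always 12 more than the u, so 14, 16, 20, 28, 44 → 76.
Combining the parts gives <u=64 : v=21 : w=76>.

<u=64 : v=21 : w=76>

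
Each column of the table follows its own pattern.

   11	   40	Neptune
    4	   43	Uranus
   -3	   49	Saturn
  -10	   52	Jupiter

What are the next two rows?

-17  58  Mars; -24  61  Earth

First component: −7 each step, so 11, 4, -3, -10 → -17 → -24.
Second component goes 40, 43, 49, 52 → 58 → 61 (alternating steps +3, +6, +3, +6, …).
Planet: Neptune, Uranus, Saturn, Jupiter → Mars → Earth (runs backward through the planets Mercury→Neptune).
So the next two rows are -17  58  Mars and -24  61  Earth.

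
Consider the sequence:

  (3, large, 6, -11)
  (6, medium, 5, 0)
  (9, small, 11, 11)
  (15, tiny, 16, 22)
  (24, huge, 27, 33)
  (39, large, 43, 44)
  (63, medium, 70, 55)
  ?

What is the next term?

First coordinate: each term is the sum of the two before it, so 3, 6, 9, 15, 24, 39, 63 → 102.
Size — repeats large → medium → small → tiny → huge: large, medium, small, tiny, huge, large, medium → small.
Third coordinate: 6, 5, 11, 16, 27, 43, 70 → 113 (each term is the sum of the two before it).
For the fourth coordinate, +11 each step: -11, 0, 11, 22, 33, 44, 55 → 66.
Putting it together: (102, small, 113, 66).

(102, small, 113, 66)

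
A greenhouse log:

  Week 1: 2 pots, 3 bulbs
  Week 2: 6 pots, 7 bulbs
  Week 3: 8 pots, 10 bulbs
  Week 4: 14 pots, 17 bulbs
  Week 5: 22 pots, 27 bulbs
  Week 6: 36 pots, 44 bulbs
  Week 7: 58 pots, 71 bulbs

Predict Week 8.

94 pots, 115 bulbs

Pots: each term is the sum of the two before it, so 2, 6, 8, 14, 22, 36, 58 → 94.
Bulbs — each term is the sum of the two before it: 3, 7, 10, 17, 27, 44, 71 → 115.
Putting it together: 94 pots, 115 bulbs.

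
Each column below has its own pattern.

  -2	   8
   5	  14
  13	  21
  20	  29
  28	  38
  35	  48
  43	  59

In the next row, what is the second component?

Second component goes 8, 14, 21, 29, 38, 48, 59 → 71 (differences are 6, 7, 8, … (increasing by 1 each time)).

71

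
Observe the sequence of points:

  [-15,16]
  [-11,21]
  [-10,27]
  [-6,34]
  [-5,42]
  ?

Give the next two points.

[-1,51], [0,61]

First part: alternating steps +4, +1, +4, +1, …, so -15, -11, -10, -6, -5 → -1 → 0.
Second part: differences are 5, 6, 7, … (increasing by 1 each time); 16, 21, 27, 34, 42 → 51 → 61.
Putting the parts together: [-1,51] and then [0,61].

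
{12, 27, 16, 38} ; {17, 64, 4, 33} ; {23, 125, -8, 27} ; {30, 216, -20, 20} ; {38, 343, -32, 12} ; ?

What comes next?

{47, 512, -44, 3}

First coordinate — differences are 5, 6, 7, … (increasing by 1 each time): 12, 17, 23, 30, 38 → 47.
For the second coordinate, perfect cubes: 3³, 4³, 5³, …: 27, 64, 125, 216, 343 → 512.
Third coordinate: −12 each step, so 16, 4, -8, -20, -32 → -44.
Fourth coordinate — together with the first coordinate always sums to 50: 38, 33, 27, 20, 12 → 3.
Combining the parts gives {47, 512, -44, 3}.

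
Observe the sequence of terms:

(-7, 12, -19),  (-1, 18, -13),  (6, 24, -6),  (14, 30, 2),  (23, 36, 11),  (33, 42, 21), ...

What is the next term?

First coordinate — differences are 6, 7, 8, … (increasing by 1 each time): -7, -1, 6, 14, 23, 33 → 44.
Second coordinate — +6 each step: 12, 18, 24, 30, 36, 42 → 48.
Third coordinate: -19, -13, -6, 2, 11, 21 → 32 (always 12 less than the first coordinate).
Combining the parts gives (44, 48, 32).

(44, 48, 32)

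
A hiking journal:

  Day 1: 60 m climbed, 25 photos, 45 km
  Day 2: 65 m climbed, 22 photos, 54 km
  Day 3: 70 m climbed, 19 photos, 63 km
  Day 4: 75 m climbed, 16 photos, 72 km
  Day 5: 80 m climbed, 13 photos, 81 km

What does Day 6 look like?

85 m climbed, 10 photos, 90 km

M climbed: 60, 65, 70, 75, 80 → 85 (+5 each step).
Photos goes 25, 22, 19, 16, 13 → 10 (−3 each step).
Km: +9 each step, so 45, 54, 63, 72, 81 → 90.
So the next record is 85 m climbed, 10 photos, 90 km.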